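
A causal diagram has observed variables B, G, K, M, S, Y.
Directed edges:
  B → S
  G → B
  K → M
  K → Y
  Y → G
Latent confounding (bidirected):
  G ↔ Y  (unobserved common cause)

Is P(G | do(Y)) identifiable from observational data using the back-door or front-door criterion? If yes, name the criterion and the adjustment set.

P(G|do(Y)): not identifiable (no BD/FD set).

desc(Y)\{Y}={B,G,S}; candidates ⊆ {K,M}.
Y↔G: latent back-door arc(s) into Y.
size 0: {}; under {} Y still reaches {B,G,K,M,S} ∋ G.
size 1: {K}, {M}; under {K} Y still reaches {B,G,S} ∋ G.
size 2: {K,M}; under {K,M} Y still reaches {B,G,S} ∋ G.
Y↔G cannot be blocked by any observed set — no back-door set.
No mediator lies on a directed Y→…→G path.
Neither criterion identifies P(G|do(Y)) in this graph.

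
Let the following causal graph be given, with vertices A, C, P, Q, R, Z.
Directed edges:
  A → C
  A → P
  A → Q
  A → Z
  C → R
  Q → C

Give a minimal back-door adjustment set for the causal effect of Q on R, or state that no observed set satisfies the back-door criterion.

Q→R: minimal back-door set {A}.

desc(Q)\{Q}={C,R}; candidates ⊆ {A,P,Z}.
size 0: {}; under {} Q still reaches {A,C,P,R,Z} ∋ R.
{A}: Q⊥R given {A} in G with Q→· removed — back-door holds.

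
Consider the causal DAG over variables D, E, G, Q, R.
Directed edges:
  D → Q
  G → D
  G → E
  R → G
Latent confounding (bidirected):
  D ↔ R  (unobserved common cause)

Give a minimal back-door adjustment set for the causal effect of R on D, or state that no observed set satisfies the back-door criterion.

desc(R)\{R}={D,E,G,Q}; candidates ⊆ {—}.
R↔D: latent back-door arc(s) into R.
size 0: {}; under {} R still reaches {D,Q} ∋ D.
R↔D cannot be blocked by any observed set — no back-door set.

R→D: no observed back-door set.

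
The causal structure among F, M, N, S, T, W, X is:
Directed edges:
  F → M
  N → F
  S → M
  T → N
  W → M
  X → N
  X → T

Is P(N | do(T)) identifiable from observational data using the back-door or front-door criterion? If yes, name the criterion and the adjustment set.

P(N|do(T)): backdoor, adjust for {X}.

desc(T)\{T}={F,M,N}; candidates ⊆ {S,W,X}.
size 0: {}; under {} T still reaches {F,M,N,X} ∋ N.
{X}: T⊥N given {X} in G with T→· removed — back-door holds.
P(N|do(T)) = Σ_{X} P(N|T,X)·P(X).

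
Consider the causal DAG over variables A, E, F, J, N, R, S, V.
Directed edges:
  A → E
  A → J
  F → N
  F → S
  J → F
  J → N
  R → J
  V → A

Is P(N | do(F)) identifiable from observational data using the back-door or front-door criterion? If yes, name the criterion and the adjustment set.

P(N|do(F)): backdoor, adjust for {J}.

desc(F)\{F}={N,S}; candidates ⊆ {A,E,J,R,V}.
size 0: {}; under {} F still reaches {A,E,J,N,R,V} ∋ N.
{J}: F⊥N given {J} in G with F→· removed — back-door holds.
P(N|do(F)) = Σ_{J} P(N|F,J)·P(J).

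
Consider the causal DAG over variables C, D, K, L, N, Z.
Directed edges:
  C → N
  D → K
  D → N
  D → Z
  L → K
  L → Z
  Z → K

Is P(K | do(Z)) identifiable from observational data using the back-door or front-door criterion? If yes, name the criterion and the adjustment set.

desc(Z)\{Z}={K}; candidates ⊆ {C,D,L,N}.
size 0: {}; under {} Z still reaches {D,K,L,N} ∋ K.
size 1: {C}, {D}, {L} …(+1); under {C} Z still reaches {D,K,L,N} ∋ K.
{D,L}: Z⊥K given {D,L} in G with Z→· removed — back-door holds.
P(K|do(Z)) = Σ_{D,L} P(K|Z,D,L)·P(D,L).

P(K|do(Z)): backdoor, adjust for {D, L}.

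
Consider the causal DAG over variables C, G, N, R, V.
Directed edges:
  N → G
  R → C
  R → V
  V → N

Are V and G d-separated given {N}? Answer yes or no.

Bayes-Ball from V | {N} reaches {C,R}.
G ∉ reach(V|{N}) ⇒ V ⊥ G | {N}.

Yes — V ⊥ G | {N}.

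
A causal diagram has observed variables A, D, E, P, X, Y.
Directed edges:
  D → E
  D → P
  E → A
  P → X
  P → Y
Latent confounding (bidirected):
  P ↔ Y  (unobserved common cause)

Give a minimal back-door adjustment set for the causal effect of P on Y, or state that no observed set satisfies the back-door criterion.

desc(P)\{P}={X,Y}; candidates ⊆ {A,D,E}.
P↔Y: latent back-door arc(s) into P.
size 0: {}; under {} P still reaches {A,D,E,Y} ∋ Y.
size 1: {A}, {D}, {E}; under {A} P still reaches {D,E,Y} ∋ Y.
size 2: {A,D}, {A,E}, {D,E}; under {A,D} P still reaches {Y} ∋ Y.
P↔Y cannot be blocked by any observed set — no back-door set.

P→Y: no observed back-door set.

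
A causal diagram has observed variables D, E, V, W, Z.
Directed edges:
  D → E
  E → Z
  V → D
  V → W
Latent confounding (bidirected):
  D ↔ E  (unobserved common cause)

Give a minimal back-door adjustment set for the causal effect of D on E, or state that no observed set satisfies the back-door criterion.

desc(D)\{D}={E,Z}; candidates ⊆ {V,W}.
D↔E: latent back-door arc(s) into D.
size 0: {}; under {} D still reaches {E,V,W,Z} ∋ E.
size 1: {V}, {W}; under {V} D still reaches {E,Z} ∋ E.
size 2: {V,W}; under {V,W} D still reaches {E,Z} ∋ E.
D↔E cannot be blocked by any observed set — no back-door set.

D→E: no observed back-door set.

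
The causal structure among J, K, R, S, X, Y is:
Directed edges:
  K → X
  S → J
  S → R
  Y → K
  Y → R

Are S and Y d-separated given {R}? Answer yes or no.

No — S and Y are d-connected given {R}.

Bayes-Ball from S | {R} reaches {J,K,X,Y}.
Y ∈ reach(S|{R}) ⇒ S ⊥̸ Y | {R}.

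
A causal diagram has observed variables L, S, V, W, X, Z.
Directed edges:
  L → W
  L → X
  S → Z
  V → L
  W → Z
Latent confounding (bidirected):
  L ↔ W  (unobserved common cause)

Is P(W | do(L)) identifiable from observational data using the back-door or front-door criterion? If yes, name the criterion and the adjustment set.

desc(L)\{L}={W,X,Z}; candidates ⊆ {S,V}.
L↔W: latent back-door arc(s) into L.
size 0: {}; under {} L still reaches {V,W,Z} ∋ W.
size 1: {S}, {V}; under {S} L still reaches {V,W,Z} ∋ W.
size 2: {S,V}; under {S,V} L still reaches {W,Z} ∋ W.
L↔W cannot be blocked by any observed set — no back-door set.
No mediator lies on a directed L→…→W path.
Neither criterion identifies P(W|do(L)) in this graph.

P(W|do(L)): not identifiable (no BD/FD set).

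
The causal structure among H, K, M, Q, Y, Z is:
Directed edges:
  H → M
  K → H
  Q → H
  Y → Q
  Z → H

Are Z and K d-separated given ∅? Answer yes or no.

Bayes-Ball from Z | ∅ reaches {H,M}.
K ∉ reach(Z|∅) ⇒ Z ⊥ K | ∅.

Yes — Z ⊥ K | ∅.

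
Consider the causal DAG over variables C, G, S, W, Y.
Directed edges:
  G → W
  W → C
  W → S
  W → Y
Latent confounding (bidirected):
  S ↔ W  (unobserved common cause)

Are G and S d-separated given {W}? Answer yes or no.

Bayes-Ball from G | {W} reaches {S}.
S ∈ reach(G|{W}) ⇒ G ⊥̸ S | {W}.

No — G and S are d-connected given {W}.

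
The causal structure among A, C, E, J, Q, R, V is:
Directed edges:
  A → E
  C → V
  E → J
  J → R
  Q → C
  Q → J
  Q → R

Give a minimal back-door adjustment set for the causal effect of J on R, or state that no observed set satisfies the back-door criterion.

desc(J)\{J}={R}; candidates ⊆ {A,C,E,Q,V}.
size 0: {}; under {} J still reaches {A,C,E,Q,R,V} ∋ R.
{Q}: J⊥R given {Q} in G with J→· removed — back-door holds.

J→R: minimal back-door set {Q}.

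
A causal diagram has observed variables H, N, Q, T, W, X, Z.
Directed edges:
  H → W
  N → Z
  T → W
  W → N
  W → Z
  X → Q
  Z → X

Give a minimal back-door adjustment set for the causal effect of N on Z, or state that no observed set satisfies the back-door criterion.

N→Z: minimal back-door set {W}.

desc(N)\{N}={Q,X,Z}; candidates ⊆ {H,T,W}.
size 0: {}; under {} N still reaches {H,Q,T,W,X,Z} ∋ Z.
{W}: N⊥Z given {W} in G with N→· removed — back-door holds.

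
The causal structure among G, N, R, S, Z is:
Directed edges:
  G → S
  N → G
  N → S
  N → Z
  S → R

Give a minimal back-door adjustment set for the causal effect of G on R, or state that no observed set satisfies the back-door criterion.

G→R: minimal back-door set {N}.

desc(G)\{G}={R,S}; candidates ⊆ {N,Z}.
size 0: {}; under {} G still reaches {N,R,S,Z} ∋ R.
{N}: G⊥R given {N} in G with G→· removed — back-door holds.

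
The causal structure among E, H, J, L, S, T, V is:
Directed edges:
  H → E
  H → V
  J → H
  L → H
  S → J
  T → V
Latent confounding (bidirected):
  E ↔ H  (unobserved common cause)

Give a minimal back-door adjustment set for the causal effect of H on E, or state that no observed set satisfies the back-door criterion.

H→E: no observed back-door set.

desc(H)\{H}={E,V}; candidates ⊆ {J,L,S,T}.
H↔E: latent back-door arc(s) into H.
size 0: {}; under {} H still reaches {E,J,L,S} ∋ E.
size 1: {J}, {L}, {S} …(+1); under {J} H still reaches {E,L} ∋ E.
size 2: {J,L}, {J,S}, {J,T} …(+3); under {J,L} H still reaches {E} ∋ E.
H↔E cannot be blocked by any observed set — no back-door set.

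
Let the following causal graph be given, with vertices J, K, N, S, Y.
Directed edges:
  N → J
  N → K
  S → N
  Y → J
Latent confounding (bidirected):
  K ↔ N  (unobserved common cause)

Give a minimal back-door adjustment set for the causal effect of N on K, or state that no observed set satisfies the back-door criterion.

N→K: no observed back-door set.

desc(N)\{N}={J,K}; candidates ⊆ {S,Y}.
N↔K: latent back-door arc(s) into N.
size 0: {}; under {} N still reaches {K,S} ∋ K.
size 1: {S}, {Y}; under {S} N still reaches {K} ∋ K.
size 2: {S,Y}; under {S,Y} N still reaches {K} ∋ K.
N↔K cannot be blocked by any observed set — no back-door set.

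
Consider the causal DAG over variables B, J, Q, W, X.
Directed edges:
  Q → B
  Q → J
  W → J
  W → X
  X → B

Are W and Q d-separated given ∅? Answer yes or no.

Bayes-Ball from W | ∅ reaches {B,J,X}.
Q ∉ reach(W|∅) ⇒ W ⊥ Q | ∅.

Yes — W ⊥ Q | ∅.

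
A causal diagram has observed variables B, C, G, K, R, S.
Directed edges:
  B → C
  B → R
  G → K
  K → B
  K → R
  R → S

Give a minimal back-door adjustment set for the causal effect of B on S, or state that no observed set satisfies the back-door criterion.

desc(B)\{B}={C,R,S}; candidates ⊆ {G,K}.
size 0: {}; under {} B still reaches {G,K,R,S} ∋ S.
{K}: B⊥S given {K} in G with B→· removed — back-door holds.

B→S: minimal back-door set {K}.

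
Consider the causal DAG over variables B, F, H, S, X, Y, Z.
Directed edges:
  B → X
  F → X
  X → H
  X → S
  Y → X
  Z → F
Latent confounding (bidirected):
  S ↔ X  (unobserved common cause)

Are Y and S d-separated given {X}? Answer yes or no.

Bayes-Ball from Y | {X} reaches {B,F,S,Z}.
S ∈ reach(Y|{X}) ⇒ Y ⊥̸ S | {X}.

No — Y and S are d-connected given {X}.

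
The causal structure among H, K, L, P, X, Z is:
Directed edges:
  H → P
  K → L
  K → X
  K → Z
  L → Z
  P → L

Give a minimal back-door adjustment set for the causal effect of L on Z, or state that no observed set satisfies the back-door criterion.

L→Z: minimal back-door set {K}.

desc(L)\{L}={Z}; candidates ⊆ {H,K,P,X}.
size 0: {}; under {} L still reaches {H,K,P,X,Z} ∋ Z.
{K}: L⊥Z given {K} in G with L→· removed — back-door holds.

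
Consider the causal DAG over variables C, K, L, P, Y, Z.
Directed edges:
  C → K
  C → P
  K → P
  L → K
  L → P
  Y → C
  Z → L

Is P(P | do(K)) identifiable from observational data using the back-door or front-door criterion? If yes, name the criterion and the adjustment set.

desc(K)\{K}={P}; candidates ⊆ {C,L,Y,Z}.
size 0: {}; under {} K still reaches {C,L,P,Y,Z} ∋ P.
size 1: {C}, {L}, {Y} …(+1); under {C} K still reaches {L,P,Z} ∋ P.
{C,L}: K⊥P given {C,L} in G with K→· removed — back-door holds.
P(P|do(K)) = Σ_{C,L} P(P|K,C,L)·P(C,L).

P(P|do(K)): backdoor, adjust for {C, L}.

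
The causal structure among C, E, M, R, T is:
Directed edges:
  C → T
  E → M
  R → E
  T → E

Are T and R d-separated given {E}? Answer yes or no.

No — T and R are d-connected given {E}.

Bayes-Ball from T | {E} reaches {C,R}.
R ∈ reach(T|{E}) ⇒ T ⊥̸ R | {E}.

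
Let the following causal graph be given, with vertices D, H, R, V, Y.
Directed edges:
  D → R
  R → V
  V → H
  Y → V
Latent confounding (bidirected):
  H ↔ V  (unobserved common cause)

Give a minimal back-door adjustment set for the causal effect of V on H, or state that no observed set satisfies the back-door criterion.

V→H: no observed back-door set.

desc(V)\{V}={H}; candidates ⊆ {D,R,Y}.
V↔H: latent back-door arc(s) into V.
size 0: {}; under {} V still reaches {D,H,R,Y} ∋ H.
size 1: {D}, {R}, {Y}; under {D} V still reaches {H,R,Y} ∋ H.
size 2: {D,R}, {D,Y}, {R,Y}; under {D,R} V still reaches {H,Y} ∋ H.
V↔H cannot be blocked by any observed set — no back-door set.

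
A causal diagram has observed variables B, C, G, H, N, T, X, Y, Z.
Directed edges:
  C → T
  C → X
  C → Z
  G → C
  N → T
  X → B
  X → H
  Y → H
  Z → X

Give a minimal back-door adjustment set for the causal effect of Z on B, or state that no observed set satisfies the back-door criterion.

Z→B: minimal back-door set {C}.

desc(Z)\{Z}={B,H,X}; candidates ⊆ {C,G,N,T,Y}.
size 0: {}; under {} Z still reaches {B,C,G,H,T,X} ∋ B.
{C}: Z⊥B given {C} in G with Z→· removed — back-door holds.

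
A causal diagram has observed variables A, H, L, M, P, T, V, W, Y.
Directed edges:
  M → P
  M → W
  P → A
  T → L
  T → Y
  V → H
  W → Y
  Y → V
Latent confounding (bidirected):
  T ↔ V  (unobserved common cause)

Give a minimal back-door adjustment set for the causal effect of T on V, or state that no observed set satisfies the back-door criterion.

T→V: no observed back-door set.

desc(T)\{T}={H,L,V,Y}; candidates ⊆ {A,M,P,W}.
T↔V: latent back-door arc(s) into T.
size 0: {}; under {} T still reaches {H,V} ∋ V.
size 1: {A}, {M}, {P} …(+1); under {A} T still reaches {H,V} ∋ V.
size 2: {A,M}, {A,P}, {A,W} …(+3); under {A,M} T still reaches {H,V} ∋ V.
T↔V cannot be blocked by any observed set — no back-door set.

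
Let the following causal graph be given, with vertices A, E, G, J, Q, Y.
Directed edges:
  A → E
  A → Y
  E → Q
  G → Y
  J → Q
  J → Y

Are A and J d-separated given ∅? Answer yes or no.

Bayes-Ball from A | ∅ reaches {E,Q,Y}.
J ∉ reach(A|∅) ⇒ A ⊥ J | ∅.

Yes — A ⊥ J | ∅.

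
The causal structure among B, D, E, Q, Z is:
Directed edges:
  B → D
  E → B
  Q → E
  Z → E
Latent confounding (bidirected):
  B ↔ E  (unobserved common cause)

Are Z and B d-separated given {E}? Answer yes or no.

Bayes-Ball from Z | {E} reaches {B,D,Q}.
B ∈ reach(Z|{E}) ⇒ Z ⊥̸ B | {E}.

No — Z and B are d-connected given {E}.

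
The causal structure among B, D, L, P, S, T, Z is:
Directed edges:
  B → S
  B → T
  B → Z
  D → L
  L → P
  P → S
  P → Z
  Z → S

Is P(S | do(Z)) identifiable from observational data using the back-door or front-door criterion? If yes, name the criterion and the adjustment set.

desc(Z)\{Z}={S}; candidates ⊆ {B,D,L,P,T}.
size 0: {}; under {} Z still reaches {B,D,L,P,S,T} ∋ S.
size 1: {B}, {D}, {L} …(+2); under {B} Z still reaches {D,L,P,S} ∋ S.
{B,P}: Z⊥S given {B,P} in G with Z→· removed — back-door holds.
P(S|do(Z)) = Σ_{B,P} P(S|Z,B,P)·P(B,P).

P(S|do(Z)): backdoor, adjust for {B, P}.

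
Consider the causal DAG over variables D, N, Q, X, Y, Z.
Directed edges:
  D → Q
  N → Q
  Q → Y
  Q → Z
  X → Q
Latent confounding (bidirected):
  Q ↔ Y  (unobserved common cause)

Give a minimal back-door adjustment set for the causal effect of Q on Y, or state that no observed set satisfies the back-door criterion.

Q→Y: no observed back-door set.

desc(Q)\{Q}={Y,Z}; candidates ⊆ {D,N,X}.
Q↔Y: latent back-door arc(s) into Q.
size 0: {}; under {} Q still reaches {D,N,X,Y} ∋ Y.
size 1: {D}, {N}, {X}; under {D} Q still reaches {N,X,Y} ∋ Y.
size 2: {D,N}, {D,X}, {N,X}; under {D,N} Q still reaches {X,Y} ∋ Y.
Q↔Y cannot be blocked by any observed set — no back-door set.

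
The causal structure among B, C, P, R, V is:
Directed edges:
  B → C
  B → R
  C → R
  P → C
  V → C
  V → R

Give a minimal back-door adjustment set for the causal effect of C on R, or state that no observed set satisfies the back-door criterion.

C→R: minimal back-door set {B, V}.

desc(C)\{C}={R}; candidates ⊆ {B,P,V}.
size 0: {}; under {} C still reaches {B,P,R,V} ∋ R.
size 1: {B}, {P}, {V}; under {B} C still reaches {P,R,V} ∋ R.
{B,V}: C⊥R given {B,V} in G with C→· removed — back-door holds.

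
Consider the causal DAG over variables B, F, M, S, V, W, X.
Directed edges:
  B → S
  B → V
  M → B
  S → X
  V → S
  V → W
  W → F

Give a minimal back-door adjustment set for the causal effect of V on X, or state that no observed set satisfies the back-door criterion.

V→X: minimal back-door set {B}.

desc(V)\{V}={F,S,W,X}; candidates ⊆ {B,M}.
size 0: {}; under {} V still reaches {B,M,S,X} ∋ X.
{B}: V⊥X given {B} in G with V→· removed — back-door holds.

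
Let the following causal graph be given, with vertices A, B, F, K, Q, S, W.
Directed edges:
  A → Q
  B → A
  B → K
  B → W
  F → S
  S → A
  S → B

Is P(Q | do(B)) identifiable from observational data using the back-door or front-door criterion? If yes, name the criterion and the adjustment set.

P(Q|do(B)): backdoor, adjust for {S}.

desc(B)\{B}={A,K,Q,W}; candidates ⊆ {F,S}.
size 0: {}; under {} B still reaches {A,F,Q,S} ∋ Q.
{S}: B⊥Q given {S} in G with B→· removed — back-door holds.
P(Q|do(B)) = Σ_{S} P(Q|B,S)·P(S).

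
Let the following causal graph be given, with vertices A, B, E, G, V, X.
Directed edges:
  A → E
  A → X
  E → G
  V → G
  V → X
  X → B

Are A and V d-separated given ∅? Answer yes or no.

Bayes-Ball from A | ∅ reaches {B,E,G,X}.
V ∉ reach(A|∅) ⇒ A ⊥ V | ∅.

Yes — A ⊥ V | ∅.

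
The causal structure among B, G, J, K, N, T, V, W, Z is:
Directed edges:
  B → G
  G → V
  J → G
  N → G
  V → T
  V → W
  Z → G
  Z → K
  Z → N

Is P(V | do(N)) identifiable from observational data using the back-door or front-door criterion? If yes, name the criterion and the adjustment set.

P(V|do(N)): backdoor, adjust for {Z}.

desc(N)\{N}={G,T,V,W}; candidates ⊆ {B,J,K,Z}.
size 0: {}; under {} N still reaches {G,K,T,V,W,Z} ∋ V.
{Z}: N⊥V given {Z} in G with N→· removed — back-door holds.
P(V|do(N)) = Σ_{Z} P(V|N,Z)·P(Z).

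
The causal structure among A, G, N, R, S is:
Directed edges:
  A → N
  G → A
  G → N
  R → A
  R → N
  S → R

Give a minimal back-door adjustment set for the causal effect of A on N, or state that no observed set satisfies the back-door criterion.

A→N: minimal back-door set {G, R}.

desc(A)\{A}={N}; candidates ⊆ {G,R,S}.
size 0: {}; under {} A still reaches {G,N,R,S} ∋ N.
size 1: {G}, {R}, {S}; under {G} A still reaches {N,R,S} ∋ N.
{G,R}: A⊥N given {G,R} in G with A→· removed — back-door holds.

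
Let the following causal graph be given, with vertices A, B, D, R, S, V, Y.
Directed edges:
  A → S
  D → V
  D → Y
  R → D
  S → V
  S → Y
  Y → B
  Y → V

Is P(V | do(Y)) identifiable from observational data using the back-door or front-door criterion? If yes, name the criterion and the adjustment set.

desc(Y)\{Y}={B,V}; candidates ⊆ {A,D,R,S}.
size 0: {}; under {} Y still reaches {A,D,R,S,V} ∋ V.
size 1: {A}, {D}, {R} …(+1); under {A} Y still reaches {D,R,S,V} ∋ V.
{D,S}: Y⊥V given {D,S} in G with Y→· removed — back-door holds.
P(V|do(Y)) = Σ_{D,S} P(V|Y,D,S)·P(D,S).

P(V|do(Y)): backdoor, adjust for {D, S}.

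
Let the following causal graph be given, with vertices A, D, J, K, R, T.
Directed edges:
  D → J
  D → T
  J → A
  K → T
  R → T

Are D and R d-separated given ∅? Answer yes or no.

Bayes-Ball from D | ∅ reaches {A,J,T}.
R ∉ reach(D|∅) ⇒ D ⊥ R | ∅.

Yes — D ⊥ R | ∅.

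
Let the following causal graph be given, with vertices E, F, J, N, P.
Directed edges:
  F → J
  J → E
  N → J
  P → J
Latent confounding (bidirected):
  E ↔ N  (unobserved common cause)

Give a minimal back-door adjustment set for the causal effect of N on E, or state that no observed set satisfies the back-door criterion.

N→E: no observed back-door set.

desc(N)\{N}={E,J}; candidates ⊆ {F,P}.
N↔E: latent back-door arc(s) into N.
size 0: {}; under {} N still reaches {E} ∋ E.
size 1: {F}, {P}; under {F} N still reaches {E} ∋ E.
size 2: {F,P}; under {F,P} N still reaches {E} ∋ E.
N↔E cannot be blocked by any observed set — no back-door set.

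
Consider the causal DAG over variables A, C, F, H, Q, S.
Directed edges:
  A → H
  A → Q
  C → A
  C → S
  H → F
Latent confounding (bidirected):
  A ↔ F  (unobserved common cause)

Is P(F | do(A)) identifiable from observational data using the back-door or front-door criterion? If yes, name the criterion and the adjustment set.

P(F|do(A)): frontdoor, adjust for {H}.

desc(A)\{A}={F,H,Q}; candidates ⊆ {C,S}.
A↔F: latent back-door arc(s) into A.
size 0: {}; under {} A still reaches {C,F,S} ∋ F.
size 1: {C}, {S}; under {C} A still reaches {F} ∋ F.
size 2: {C,S}; under {C,S} A still reaches {F} ∋ F.
A↔F cannot be blocked by any observed set — no back-door set.
{H}: (i) intercepts every directed A→F path; (ii) no back-door A→{H}; (iii) {A} blocks every back-door {H}→F. Front-door holds.
P(F|do(A)) = Σ_{H} P(H|A) Σ_{A'} P(F|H,A')P(A').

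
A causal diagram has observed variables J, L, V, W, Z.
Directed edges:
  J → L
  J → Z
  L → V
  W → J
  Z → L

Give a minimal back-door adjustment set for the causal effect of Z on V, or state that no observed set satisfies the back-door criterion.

desc(Z)\{Z}={L,V}; candidates ⊆ {J,W}.
size 0: {}; under {} Z still reaches {J,L,V,W} ∋ V.
{J}: Z⊥V given {J} in G with Z→· removed — back-door holds.

Z→V: minimal back-door set {J}.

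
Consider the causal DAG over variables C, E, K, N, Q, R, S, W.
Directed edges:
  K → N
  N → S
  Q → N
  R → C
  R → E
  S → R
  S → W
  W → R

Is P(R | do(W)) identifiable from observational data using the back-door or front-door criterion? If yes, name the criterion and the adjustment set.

P(R|do(W)): backdoor, adjust for {S}.

desc(W)\{W}={C,E,R}; candidates ⊆ {K,N,Q,S}.
size 0: {}; under {} W still reaches {C,E,K,N,Q,R,S} ∋ R.
{S}: W⊥R given {S} in G with W→· removed — back-door holds.
P(R|do(W)) = Σ_{S} P(R|W,S)·P(S).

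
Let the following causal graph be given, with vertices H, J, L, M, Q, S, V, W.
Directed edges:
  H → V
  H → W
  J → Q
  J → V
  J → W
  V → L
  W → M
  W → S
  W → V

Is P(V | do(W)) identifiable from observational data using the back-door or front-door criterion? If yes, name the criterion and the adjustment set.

desc(W)\{W}={L,M,S,V}; candidates ⊆ {H,J,Q}.
size 0: {}; under {} W still reaches {H,J,L,Q,V} ∋ V.
size 1: {H}, {J}, {Q}; under {H} W still reaches {J,L,Q,V} ∋ V.
{H,J}: W⊥V given {H,J} in G with W→· removed — back-door holds.
P(V|do(W)) = Σ_{H,J} P(V|W,H,J)·P(H,J).

P(V|do(W)): backdoor, adjust for {H, J}.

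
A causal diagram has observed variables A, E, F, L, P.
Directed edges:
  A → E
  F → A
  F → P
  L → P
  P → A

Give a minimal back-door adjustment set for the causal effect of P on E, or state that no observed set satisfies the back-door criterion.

desc(P)\{P}={A,E}; candidates ⊆ {F,L}.
size 0: {}; under {} P still reaches {A,E,F,L} ∋ E.
{F}: P⊥E given {F} in G with P→· removed — back-door holds.

P→E: minimal back-door set {F}.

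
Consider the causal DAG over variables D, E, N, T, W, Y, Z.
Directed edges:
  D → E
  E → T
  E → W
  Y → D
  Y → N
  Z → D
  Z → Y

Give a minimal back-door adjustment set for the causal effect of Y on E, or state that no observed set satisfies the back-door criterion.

Y→E: minimal back-door set {Z}.

desc(Y)\{Y}={D,E,N,T,W}; candidates ⊆ {Z}.
size 0: {}; under {} Y still reaches {D,E,T,W,Z} ∋ E.
{Z}: Y⊥E given {Z} in G with Y→· removed — back-door holds.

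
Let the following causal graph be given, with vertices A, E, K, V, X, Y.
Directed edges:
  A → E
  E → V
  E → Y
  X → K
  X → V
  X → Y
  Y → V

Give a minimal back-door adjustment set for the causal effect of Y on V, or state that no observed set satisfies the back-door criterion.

desc(Y)\{Y}={V}; candidates ⊆ {A,E,K,X}.
size 0: {}; under {} Y still reaches {A,E,K,V,X} ∋ V.
size 1: {A}, {E}, {K} …(+1); under {A} Y still reaches {E,K,V,X} ∋ V.
{E,X}: Y⊥V given {E,X} in G with Y→· removed — back-door holds.

Y→V: minimal back-door set {E, X}.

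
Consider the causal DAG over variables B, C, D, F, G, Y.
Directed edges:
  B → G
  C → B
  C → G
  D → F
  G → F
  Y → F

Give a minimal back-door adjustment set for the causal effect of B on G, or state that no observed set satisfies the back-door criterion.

B→G: minimal back-door set {C}.

desc(B)\{B}={F,G}; candidates ⊆ {C,D,Y}.
size 0: {}; under {} B still reaches {C,F,G} ∋ G.
{C}: B⊥G given {C} in G with B→· removed — back-door holds.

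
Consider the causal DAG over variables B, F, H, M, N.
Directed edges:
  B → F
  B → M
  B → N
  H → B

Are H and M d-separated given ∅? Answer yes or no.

Bayes-Ball from H | ∅ reaches {B,F,M,N}.
M ∈ reach(H|∅) ⇒ H ⊥̸ M | ∅.

No — H and M are d-connected given ∅.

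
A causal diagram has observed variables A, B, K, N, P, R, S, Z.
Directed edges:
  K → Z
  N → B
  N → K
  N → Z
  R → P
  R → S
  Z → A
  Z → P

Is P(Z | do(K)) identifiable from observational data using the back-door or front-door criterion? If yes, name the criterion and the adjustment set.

desc(K)\{K}={A,P,Z}; candidates ⊆ {B,N,R,S}.
size 0: {}; under {} K still reaches {A,B,N,P,Z} ∋ Z.
{N}: K⊥Z given {N} in G with K→· removed — back-door holds.
P(Z|do(K)) = Σ_{N} P(Z|K,N)·P(N).

P(Z|do(K)): backdoor, adjust for {N}.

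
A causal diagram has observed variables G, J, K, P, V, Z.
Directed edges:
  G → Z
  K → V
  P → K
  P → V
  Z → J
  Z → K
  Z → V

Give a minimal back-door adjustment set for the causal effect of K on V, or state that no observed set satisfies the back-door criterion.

K→V: minimal back-door set {P, Z}.

desc(K)\{K}={V}; candidates ⊆ {G,J,P,Z}.
size 0: {}; under {} K still reaches {G,J,P,V,Z} ∋ V.
size 1: {G}, {J}, {P} …(+1); under {G} K still reaches {J,P,V,Z} ∋ V.
{P,Z}: K⊥V given {P,Z} in G with K→· removed — back-door holds.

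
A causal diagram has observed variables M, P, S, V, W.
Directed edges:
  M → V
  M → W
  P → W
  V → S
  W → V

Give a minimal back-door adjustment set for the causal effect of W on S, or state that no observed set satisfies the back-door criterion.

desc(W)\{W}={S,V}; candidates ⊆ {M,P}.
size 0: {}; under {} W still reaches {M,P,S,V} ∋ S.
{M}: W⊥S given {M} in G with W→· removed — back-door holds.

W→S: minimal back-door set {M}.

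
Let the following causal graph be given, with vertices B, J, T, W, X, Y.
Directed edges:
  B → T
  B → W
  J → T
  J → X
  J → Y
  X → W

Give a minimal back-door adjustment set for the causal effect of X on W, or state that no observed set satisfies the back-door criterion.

desc(X)\{X}={W}; candidates ⊆ {B,J,T,Y}.
∅: X⊥W given ∅ in G with X→· removed — back-door holds.

X→W: minimal back-door set ∅.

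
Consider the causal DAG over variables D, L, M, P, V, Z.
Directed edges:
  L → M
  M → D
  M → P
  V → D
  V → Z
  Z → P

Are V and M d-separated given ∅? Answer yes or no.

Bayes-Ball from V | ∅ reaches {D,P,Z}.
M ∉ reach(V|∅) ⇒ V ⊥ M | ∅.

Yes — V ⊥ M | ∅.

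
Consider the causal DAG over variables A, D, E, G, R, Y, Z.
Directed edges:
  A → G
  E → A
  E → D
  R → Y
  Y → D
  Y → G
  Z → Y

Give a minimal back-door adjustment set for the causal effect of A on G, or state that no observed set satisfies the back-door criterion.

A→G: minimal back-door set ∅.

desc(A)\{A}={G}; candidates ⊆ {D,E,R,Y,Z}.
∅: A⊥G given ∅ in G with A→· removed — back-door holds.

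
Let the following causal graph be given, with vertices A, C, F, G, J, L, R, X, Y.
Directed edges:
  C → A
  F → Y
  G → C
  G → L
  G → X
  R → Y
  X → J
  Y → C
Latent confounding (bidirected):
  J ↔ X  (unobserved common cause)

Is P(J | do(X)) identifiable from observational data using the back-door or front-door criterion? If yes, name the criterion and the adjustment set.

P(J|do(X)): not identifiable (no BD/FD set).

desc(X)\{X}={J}; candidates ⊆ {A,C,F,G,L,R,Y}.
X↔J: latent back-door arc(s) into X.
size 0: {}; under {} X still reaches {A,C,G,J,L} ∋ J.
size 1: {A}, {C}, {F} …(+4); under {A} X still reaches {C,F,G,J,L,R,Y} ∋ J.
size 2: {A,C}, {A,F}, {A,G} …(+18); under {A,C} X still reaches {F,G,J,L,R,Y} ∋ J.
X↔J cannot be blocked by any observed set — no back-door set.
No mediator lies on a directed X→…→J path.
Neither criterion identifies P(J|do(X)) in this graph.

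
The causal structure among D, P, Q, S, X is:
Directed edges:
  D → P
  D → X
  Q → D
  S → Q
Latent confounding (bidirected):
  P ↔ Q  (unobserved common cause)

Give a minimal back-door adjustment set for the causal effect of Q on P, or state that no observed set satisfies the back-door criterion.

Q→P: no observed back-door set.

desc(Q)\{Q}={D,P,X}; candidates ⊆ {S}.
Q↔P: latent back-door arc(s) into Q.
size 0: {}; under {} Q still reaches {P,S} ∋ P.
size 1: {S}; under {S} Q still reaches {P} ∋ P.
Q↔P cannot be blocked by any observed set — no back-door set.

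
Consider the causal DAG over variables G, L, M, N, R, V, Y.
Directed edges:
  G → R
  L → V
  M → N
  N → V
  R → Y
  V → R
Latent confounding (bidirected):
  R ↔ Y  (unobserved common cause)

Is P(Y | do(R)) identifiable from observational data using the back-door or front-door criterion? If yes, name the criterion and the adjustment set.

P(Y|do(R)): not identifiable (no BD/FD set).

desc(R)\{R}={Y}; candidates ⊆ {G,L,M,N,V}.
R↔Y: latent back-door arc(s) into R.
size 0: {}; under {} R still reaches {G,L,M,N,V,Y} ∋ Y.
size 1: {G}, {L}, {M} …(+2); under {G} R still reaches {L,M,N,V,Y} ∋ Y.
size 2: {G,L}, {G,M}, {G,N} …(+7); under {G,L} R still reaches {M,N,V,Y} ∋ Y.
R↔Y cannot be blocked by any observed set — no back-door set.
No mediator lies on a directed R→…→Y path.
Neither criterion identifies P(Y|do(R)) in this graph.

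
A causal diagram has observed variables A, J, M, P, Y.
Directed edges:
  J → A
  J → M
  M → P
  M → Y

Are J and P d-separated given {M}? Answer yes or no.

Yes — J ⊥ P | {M}.

Bayes-Ball from J | {M} reaches {A}.
P ∉ reach(J|{M}) ⇒ J ⊥ P | {M}.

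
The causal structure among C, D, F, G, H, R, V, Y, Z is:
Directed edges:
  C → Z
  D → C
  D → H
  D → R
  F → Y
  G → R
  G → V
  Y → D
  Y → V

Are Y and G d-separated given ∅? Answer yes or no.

Bayes-Ball from Y | ∅ reaches {C,D,F,H,R,V,Z}.
G ∉ reach(Y|∅) ⇒ Y ⊥ G | ∅.

Yes — Y ⊥ G | ∅.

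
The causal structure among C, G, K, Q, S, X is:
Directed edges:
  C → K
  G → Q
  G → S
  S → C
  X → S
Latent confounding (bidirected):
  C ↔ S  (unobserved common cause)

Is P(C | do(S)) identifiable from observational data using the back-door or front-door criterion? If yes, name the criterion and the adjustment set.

P(C|do(S)): not identifiable (no BD/FD set).

desc(S)\{S}={C,K}; candidates ⊆ {G,Q,X}.
S↔C: latent back-door arc(s) into S.
size 0: {}; under {} S still reaches {C,G,K,Q,X} ∋ C.
size 1: {G}, {Q}, {X}; under {G} S still reaches {C,K,X} ∋ C.
size 2: {G,Q}, {G,X}, {Q,X}; under {G,Q} S still reaches {C,K,X} ∋ C.
S↔C cannot be blocked by any observed set — no back-door set.
No mediator lies on a directed S→…→C path.
Neither criterion identifies P(C|do(S)) in this graph.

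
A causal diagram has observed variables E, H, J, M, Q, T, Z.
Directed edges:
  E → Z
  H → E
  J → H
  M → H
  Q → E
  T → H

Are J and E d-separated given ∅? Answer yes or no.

No — J and E are d-connected given ∅.

Bayes-Ball from J | ∅ reaches {E,H,Z}.
E ∈ reach(J|∅) ⇒ J ⊥̸ E | ∅.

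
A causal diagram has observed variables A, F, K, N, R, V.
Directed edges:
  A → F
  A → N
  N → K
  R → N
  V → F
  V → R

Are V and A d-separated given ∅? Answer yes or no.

Yes — V ⊥ A | ∅.

Bayes-Ball from V | ∅ reaches {F,K,N,R}.
A ∉ reach(V|∅) ⇒ V ⊥ A | ∅.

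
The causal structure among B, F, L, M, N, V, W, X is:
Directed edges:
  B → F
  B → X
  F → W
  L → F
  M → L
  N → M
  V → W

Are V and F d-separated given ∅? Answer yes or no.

Yes — V ⊥ F | ∅.

Bayes-Ball from V | ∅ reaches {W}.
F ∉ reach(V|∅) ⇒ V ⊥ F | ∅.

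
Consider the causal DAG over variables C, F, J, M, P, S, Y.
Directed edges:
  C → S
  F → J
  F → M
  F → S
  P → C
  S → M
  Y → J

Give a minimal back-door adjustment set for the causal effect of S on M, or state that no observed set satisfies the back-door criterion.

S→M: minimal back-door set {F}.

desc(S)\{S}={M}; candidates ⊆ {C,F,J,P,Y}.
size 0: {}; under {} S still reaches {C,F,J,M,P} ∋ M.
{F}: S⊥M given {F} in G with S→· removed — back-door holds.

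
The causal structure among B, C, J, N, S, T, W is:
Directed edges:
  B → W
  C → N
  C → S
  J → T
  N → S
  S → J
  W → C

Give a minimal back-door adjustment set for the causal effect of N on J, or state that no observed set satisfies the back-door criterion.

N→J: minimal back-door set {C}.

desc(N)\{N}={J,S,T}; candidates ⊆ {B,C,W}.
size 0: {}; under {} N still reaches {B,C,J,S,T,W} ∋ J.
{C}: N⊥J given {C} in G with N→· removed — back-door holds.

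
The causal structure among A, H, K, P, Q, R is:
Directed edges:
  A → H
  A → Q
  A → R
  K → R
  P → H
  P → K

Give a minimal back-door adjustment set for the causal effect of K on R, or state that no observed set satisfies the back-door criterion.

K→R: minimal back-door set ∅.

desc(K)\{K}={R}; candidates ⊆ {A,H,P,Q}.
∅: K⊥R given ∅ in G with K→· removed — back-door holds.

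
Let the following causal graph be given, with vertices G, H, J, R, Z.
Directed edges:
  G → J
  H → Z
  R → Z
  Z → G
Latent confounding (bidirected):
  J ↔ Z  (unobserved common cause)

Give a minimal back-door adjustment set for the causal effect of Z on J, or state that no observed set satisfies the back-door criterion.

desc(Z)\{Z}={G,J}; candidates ⊆ {H,R}.
Z↔J: latent back-door arc(s) into Z.
size 0: {}; under {} Z still reaches {H,J,R} ∋ J.
size 1: {H}, {R}; under {H} Z still reaches {J,R} ∋ J.
size 2: {H,R}; under {H,R} Z still reaches {J} ∋ J.
Z↔J cannot be blocked by any observed set — no back-door set.

Z→J: no observed back-door set.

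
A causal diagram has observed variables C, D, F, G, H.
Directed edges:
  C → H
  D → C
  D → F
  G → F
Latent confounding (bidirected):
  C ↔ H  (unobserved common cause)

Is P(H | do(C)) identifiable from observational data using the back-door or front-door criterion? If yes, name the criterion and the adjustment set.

desc(C)\{C}={H}; candidates ⊆ {D,F,G}.
C↔H: latent back-door arc(s) into C.
size 0: {}; under {} C still reaches {D,F,H} ∋ H.
size 1: {D}, {F}, {G}; under {D} C still reaches {H} ∋ H.
size 2: {D,F}, {D,G}, {F,G}; under {D,F} C still reaches {H} ∋ H.
C↔H cannot be blocked by any observed set — no back-door set.
No mediator lies on a directed C→…→H path.
Neither criterion identifies P(H|do(C)) in this graph.

P(H|do(C)): not identifiable (no BD/FD set).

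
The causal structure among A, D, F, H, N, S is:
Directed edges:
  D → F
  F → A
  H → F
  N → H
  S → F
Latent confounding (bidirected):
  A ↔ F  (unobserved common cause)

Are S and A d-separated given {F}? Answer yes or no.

No — S and A are d-connected given {F}.

Bayes-Ball from S | {F} reaches {A,D,H,N}.
A ∈ reach(S|{F}) ⇒ S ⊥̸ A | {F}.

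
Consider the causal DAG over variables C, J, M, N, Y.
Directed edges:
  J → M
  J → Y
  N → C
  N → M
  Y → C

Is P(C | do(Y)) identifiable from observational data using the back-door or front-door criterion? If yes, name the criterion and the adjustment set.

P(C|do(Y)): backdoor, adjust for ∅.

desc(Y)\{Y}={C}; candidates ⊆ {J,M,N}.
∅: Y⊥C given ∅ in G with Y→· removed — back-door holds.
P(C|do(Y)) = P(C|Y) — no adjustment needed.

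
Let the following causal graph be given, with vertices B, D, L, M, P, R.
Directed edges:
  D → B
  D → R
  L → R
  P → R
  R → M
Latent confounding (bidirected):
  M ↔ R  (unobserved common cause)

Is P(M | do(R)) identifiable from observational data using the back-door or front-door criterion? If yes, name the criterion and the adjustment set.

desc(R)\{R}={M}; candidates ⊆ {B,D,L,P}.
R↔M: latent back-door arc(s) into R.
size 0: {}; under {} R still reaches {B,D,L,M,P} ∋ M.
size 1: {B}, {D}, {L} …(+1); under {B} R still reaches {D,L,M,P} ∋ M.
size 2: {B,D}, {B,L}, {B,P} …(+3); under {B,D} R still reaches {L,M,P} ∋ M.
R↔M cannot be blocked by any observed set — no back-door set.
No mediator lies on a directed R→…→M path.
Neither criterion identifies P(M|do(R)) in this graph.

P(M|do(R)): not identifiable (no BD/FD set).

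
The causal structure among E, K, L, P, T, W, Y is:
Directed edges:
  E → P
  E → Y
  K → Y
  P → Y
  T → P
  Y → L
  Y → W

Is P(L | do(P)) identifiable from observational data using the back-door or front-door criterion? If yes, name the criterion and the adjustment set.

P(L|do(P)): backdoor, adjust for {E}.

desc(P)\{P}={L,W,Y}; candidates ⊆ {E,K,T}.
size 0: {}; under {} P still reaches {E,L,T,W,Y} ∋ L.
{E}: P⊥L given {E} in G with P→· removed — back-door holds.
P(L|do(P)) = Σ_{E} P(L|P,E)·P(E).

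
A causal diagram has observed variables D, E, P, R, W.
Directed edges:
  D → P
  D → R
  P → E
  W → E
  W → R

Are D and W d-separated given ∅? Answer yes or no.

Yes — D ⊥ W | ∅.

Bayes-Ball from D | ∅ reaches {E,P,R}.
W ∉ reach(D|∅) ⇒ D ⊥ W | ∅.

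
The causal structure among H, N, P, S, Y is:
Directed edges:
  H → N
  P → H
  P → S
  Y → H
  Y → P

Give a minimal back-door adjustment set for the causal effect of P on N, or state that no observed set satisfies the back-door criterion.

P→N: minimal back-door set {Y}.

desc(P)\{P}={H,N,S}; candidates ⊆ {Y}.
size 0: {}; under {} P still reaches {H,N,Y} ∋ N.
{Y}: P⊥N given {Y} in G with P→· removed — back-door holds.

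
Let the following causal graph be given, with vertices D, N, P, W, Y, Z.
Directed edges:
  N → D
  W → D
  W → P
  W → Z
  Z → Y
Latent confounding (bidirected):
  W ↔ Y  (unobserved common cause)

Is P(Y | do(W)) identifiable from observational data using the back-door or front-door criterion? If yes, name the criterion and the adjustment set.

desc(W)\{W}={D,P,Y,Z}; candidates ⊆ {N}.
W↔Y: latent back-door arc(s) into W.
size 0: {}; under {} W still reaches {Y} ∋ Y.
size 1: {N}; under {N} W still reaches {Y} ∋ Y.
W↔Y cannot be blocked by any observed set — no back-door set.
{Z}: (i) intercepts every directed W→Y path; (ii) no back-door W→{Z}; (iii) {W} blocks every back-door {Z}→Y. Front-door holds.
P(Y|do(W)) = Σ_{Z} P(Z|W) Σ_{W'} P(Y|Z,W')P(W').

P(Y|do(W)): frontdoor, adjust for {Z}.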